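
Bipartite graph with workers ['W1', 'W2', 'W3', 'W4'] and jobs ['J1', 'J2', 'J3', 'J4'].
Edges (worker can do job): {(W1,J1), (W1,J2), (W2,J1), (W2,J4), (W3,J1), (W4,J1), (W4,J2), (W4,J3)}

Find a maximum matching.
Matching: {(W1,J2), (W2,J4), (W3,J1), (W4,J3)}

Maximum matching (size 4):
  W1 → J2
  W2 → J4
  W3 → J1
  W4 → J3

Each worker is assigned to at most one job, and each job to at most one worker.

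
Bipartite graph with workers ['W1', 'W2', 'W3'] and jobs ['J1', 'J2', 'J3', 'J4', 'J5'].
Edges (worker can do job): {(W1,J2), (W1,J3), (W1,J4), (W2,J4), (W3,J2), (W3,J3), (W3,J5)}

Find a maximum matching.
Matching: {(W1,J3), (W2,J4), (W3,J2)}

Maximum matching (size 3):
  W1 → J3
  W2 → J4
  W3 → J2

Each worker is assigned to at most one job, and each job to at most one worker.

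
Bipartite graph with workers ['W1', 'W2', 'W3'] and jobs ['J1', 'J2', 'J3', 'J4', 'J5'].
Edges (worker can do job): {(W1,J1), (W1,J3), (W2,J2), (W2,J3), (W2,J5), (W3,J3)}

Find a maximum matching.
Matching: {(W1,J1), (W2,J2), (W3,J3)}

Maximum matching (size 3):
  W1 → J1
  W2 → J2
  W3 → J3

Each worker is assigned to at most one job, and each job to at most one worker.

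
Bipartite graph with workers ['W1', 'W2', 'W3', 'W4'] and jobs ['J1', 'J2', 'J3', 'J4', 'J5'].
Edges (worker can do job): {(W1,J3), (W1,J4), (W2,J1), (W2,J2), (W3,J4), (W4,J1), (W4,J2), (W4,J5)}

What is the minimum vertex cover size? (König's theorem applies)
Minimum vertex cover size = 4

By König's theorem: in bipartite graphs,
min vertex cover = max matching = 4

Maximum matching has size 4, so minimum vertex cover also has size 4.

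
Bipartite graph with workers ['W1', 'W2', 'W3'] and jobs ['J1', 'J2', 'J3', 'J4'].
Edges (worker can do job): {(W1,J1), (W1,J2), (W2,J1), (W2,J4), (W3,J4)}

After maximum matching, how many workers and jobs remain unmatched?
Unmatched: 0 workers, 1 jobs

Maximum matching size: 3
Workers: 3 total, 3 matched, 0 unmatched
Jobs: 4 total, 3 matched, 1 unmatched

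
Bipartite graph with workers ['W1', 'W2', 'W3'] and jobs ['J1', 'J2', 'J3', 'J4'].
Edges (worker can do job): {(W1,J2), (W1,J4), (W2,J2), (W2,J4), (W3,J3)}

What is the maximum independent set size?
Maximum independent set = 4

By König's theorem:
- Min vertex cover = Max matching = 3
- Max independent set = Total vertices - Min vertex cover
- Max independent set = 7 - 3 = 4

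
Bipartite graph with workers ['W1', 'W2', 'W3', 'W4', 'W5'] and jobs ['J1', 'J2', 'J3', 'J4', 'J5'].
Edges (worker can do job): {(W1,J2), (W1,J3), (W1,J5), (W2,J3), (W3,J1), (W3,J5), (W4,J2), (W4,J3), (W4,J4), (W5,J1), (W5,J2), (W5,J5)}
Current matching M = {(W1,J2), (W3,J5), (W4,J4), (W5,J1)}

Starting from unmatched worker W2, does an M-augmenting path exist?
Yes: W2 → J3

An M-augmenting path alternates non-matching / matching edges, starting and ending at unmatched vertices.
Path: W2 → J3
(J3 is unmatched in M, so the path is augmenting.)
Flipping edges along this path would increase |M| from 4 to 5.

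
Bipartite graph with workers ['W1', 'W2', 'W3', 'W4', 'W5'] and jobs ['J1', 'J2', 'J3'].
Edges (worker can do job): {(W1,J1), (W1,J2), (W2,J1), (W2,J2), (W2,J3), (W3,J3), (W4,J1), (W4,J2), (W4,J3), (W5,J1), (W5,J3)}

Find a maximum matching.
Matching: {(W3,J3), (W4,J2), (W5,J1)}

Maximum matching (size 3):
  W3 → J3
  W4 → J2
  W5 → J1

Each worker is assigned to at most one job, and each job to at most one worker.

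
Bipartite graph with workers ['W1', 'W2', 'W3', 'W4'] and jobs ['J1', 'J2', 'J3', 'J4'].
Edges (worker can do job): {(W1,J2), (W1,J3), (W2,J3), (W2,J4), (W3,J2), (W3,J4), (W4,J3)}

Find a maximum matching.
Matching: {(W2,J4), (W3,J2), (W4,J3)}

Maximum matching (size 3):
  W2 → J4
  W3 → J2
  W4 → J3

Each worker is assigned to at most one job, and each job to at most one worker.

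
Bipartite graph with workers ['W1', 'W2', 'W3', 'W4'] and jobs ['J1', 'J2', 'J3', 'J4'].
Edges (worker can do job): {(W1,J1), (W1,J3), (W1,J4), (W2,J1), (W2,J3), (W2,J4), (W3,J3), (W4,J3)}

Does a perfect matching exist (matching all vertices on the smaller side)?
No, maximum matching has size 3 < 4

Maximum matching has size 3, need 4 for perfect matching.
Unmatched workers: ['W3']
Unmatched jobs: ['J2']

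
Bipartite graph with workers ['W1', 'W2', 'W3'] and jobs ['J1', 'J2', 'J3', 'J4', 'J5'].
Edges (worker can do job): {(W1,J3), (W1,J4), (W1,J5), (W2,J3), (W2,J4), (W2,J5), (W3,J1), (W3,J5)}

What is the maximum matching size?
Maximum matching size = 3

Maximum matching: {(W1,J4), (W2,J5), (W3,J1)}
Size: 3

This assigns 3 workers to 3 distinct jobs.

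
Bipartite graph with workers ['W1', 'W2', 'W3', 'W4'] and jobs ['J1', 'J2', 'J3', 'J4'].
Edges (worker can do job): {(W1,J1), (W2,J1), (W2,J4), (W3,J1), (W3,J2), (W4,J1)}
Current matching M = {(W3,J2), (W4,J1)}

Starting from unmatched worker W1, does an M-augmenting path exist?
No augmenting path from W1

Alternating search from W1 reaches jobs: {J1}.
Every reachable job is already matched in M, and following those matched edges back to workers exposes no further unvisited jobs.
No M-augmenting path from W1 exists.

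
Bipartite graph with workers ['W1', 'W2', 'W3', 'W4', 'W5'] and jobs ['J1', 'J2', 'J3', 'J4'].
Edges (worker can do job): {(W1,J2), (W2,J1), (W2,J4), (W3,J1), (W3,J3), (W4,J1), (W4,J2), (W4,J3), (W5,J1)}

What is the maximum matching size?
Maximum matching size = 4

Maximum matching: {(W1,J2), (W2,J4), (W3,J1), (W4,J3)}
Size: 4

This assigns 4 workers to 4 distinct jobs.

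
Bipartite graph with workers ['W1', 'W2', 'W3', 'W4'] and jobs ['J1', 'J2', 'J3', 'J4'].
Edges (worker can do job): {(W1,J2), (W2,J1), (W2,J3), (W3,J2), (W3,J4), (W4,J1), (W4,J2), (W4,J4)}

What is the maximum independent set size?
Maximum independent set = 4

By König's theorem:
- Min vertex cover = Max matching = 4
- Max independent set = Total vertices - Min vertex cover
- Max independent set = 8 - 4 = 4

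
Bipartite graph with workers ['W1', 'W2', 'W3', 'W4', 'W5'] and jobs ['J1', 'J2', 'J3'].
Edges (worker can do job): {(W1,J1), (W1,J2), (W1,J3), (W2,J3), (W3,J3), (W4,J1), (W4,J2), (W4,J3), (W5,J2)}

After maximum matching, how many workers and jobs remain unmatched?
Unmatched: 2 workers, 0 jobs

Maximum matching size: 3
Workers: 5 total, 3 matched, 2 unmatched
Jobs: 3 total, 3 matched, 0 unmatched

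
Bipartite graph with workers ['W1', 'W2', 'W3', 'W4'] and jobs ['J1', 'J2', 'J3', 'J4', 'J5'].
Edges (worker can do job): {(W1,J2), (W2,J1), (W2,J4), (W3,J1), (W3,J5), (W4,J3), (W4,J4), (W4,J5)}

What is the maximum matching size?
Maximum matching size = 4

Maximum matching: {(W1,J2), (W2,J4), (W3,J1), (W4,J5)}
Size: 4

This assigns 4 workers to 4 distinct jobs.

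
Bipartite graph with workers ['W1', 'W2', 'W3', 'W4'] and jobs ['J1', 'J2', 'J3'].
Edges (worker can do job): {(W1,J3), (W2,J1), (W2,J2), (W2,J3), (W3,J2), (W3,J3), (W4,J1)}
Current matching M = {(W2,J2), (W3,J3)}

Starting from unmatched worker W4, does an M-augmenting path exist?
Yes: W4 → J1

An M-augmenting path alternates non-matching / matching edges, starting and ending at unmatched vertices.
Path: W4 → J1
(J1 is unmatched in M, so the path is augmenting.)
Flipping edges along this path would increase |M| from 2 to 3.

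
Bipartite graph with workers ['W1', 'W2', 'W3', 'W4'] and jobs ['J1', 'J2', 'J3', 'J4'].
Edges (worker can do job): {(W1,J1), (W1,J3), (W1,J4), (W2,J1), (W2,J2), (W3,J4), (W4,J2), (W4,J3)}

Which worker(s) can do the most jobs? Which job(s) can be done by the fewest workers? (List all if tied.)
Most versatile: W1 (3 jobs); Least covered: J1, J2, J3, J4 (2 workers)

Worker degrees (jobs they can do): W1:3, W2:2, W3:1, W4:2
Job degrees (workers who can do it): J1:2, J2:2, J3:2, J4:2

Maximum worker degree is 3, achieved by: W1
Minimum job degree is 2, achieved by: J1, J2, J3, J4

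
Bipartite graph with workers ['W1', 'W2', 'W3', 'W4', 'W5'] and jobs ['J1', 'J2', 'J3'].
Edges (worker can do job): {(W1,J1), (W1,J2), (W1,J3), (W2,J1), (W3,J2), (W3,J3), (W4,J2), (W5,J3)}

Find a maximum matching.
Matching: {(W1,J1), (W3,J3), (W4,J2)}

Maximum matching (size 3):
  W1 → J1
  W3 → J3
  W4 → J2

Each worker is assigned to at most one job, and each job to at most one worker.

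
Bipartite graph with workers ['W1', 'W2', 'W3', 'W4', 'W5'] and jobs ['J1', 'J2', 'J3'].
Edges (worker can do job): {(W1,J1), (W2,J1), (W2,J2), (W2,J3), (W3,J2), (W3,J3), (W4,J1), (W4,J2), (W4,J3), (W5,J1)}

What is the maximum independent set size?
Maximum independent set = 5

By König's theorem:
- Min vertex cover = Max matching = 3
- Max independent set = Total vertices - Min vertex cover
- Max independent set = 8 - 3 = 5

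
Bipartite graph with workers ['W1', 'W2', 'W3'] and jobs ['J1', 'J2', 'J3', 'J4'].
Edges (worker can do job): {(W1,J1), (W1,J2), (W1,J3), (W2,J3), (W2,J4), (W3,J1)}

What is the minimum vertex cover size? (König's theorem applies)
Minimum vertex cover size = 3

By König's theorem: in bipartite graphs,
min vertex cover = max matching = 3

Maximum matching has size 3, so minimum vertex cover also has size 3.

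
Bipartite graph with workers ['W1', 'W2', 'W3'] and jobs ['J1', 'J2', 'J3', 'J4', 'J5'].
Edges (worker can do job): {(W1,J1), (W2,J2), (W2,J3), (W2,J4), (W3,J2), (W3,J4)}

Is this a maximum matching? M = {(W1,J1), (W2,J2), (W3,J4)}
Yes, size 3 is maximum

Proposed matching has size 3.
Maximum matching size for this graph: 3.

This is a maximum matching.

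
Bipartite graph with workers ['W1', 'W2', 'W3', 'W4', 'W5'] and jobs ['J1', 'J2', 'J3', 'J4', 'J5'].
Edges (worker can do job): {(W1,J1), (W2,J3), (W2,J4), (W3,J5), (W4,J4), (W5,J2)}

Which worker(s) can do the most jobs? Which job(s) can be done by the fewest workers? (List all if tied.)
Most versatile: W2 (2 jobs); Least covered: J1, J2, J3, J5 (1 workers)

Worker degrees (jobs they can do): W1:1, W2:2, W3:1, W4:1, W5:1
Job degrees (workers who can do it): J1:1, J2:1, J3:1, J4:2, J5:1

Maximum worker degree is 2, achieved by: W2
Minimum job degree is 1, achieved by: J1, J2, J3, J5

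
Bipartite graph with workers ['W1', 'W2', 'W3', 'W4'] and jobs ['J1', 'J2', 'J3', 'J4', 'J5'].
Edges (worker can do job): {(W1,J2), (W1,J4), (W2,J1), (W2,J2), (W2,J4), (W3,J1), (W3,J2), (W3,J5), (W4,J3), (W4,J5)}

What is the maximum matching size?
Maximum matching size = 4

Maximum matching: {(W1,J2), (W2,J1), (W3,J5), (W4,J3)}
Size: 4

This assigns 4 workers to 4 distinct jobs.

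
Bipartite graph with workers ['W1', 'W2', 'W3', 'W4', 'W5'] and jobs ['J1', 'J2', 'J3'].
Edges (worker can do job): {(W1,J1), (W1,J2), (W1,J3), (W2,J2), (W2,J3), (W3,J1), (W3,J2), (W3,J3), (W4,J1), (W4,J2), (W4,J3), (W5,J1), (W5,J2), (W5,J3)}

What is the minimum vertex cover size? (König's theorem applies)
Minimum vertex cover size = 3

By König's theorem: in bipartite graphs,
min vertex cover = max matching = 3

Maximum matching has size 3, so minimum vertex cover also has size 3.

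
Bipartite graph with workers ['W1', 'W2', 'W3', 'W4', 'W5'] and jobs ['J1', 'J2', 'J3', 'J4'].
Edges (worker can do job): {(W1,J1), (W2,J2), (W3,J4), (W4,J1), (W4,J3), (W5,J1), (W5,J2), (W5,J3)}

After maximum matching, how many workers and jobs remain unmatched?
Unmatched: 1 workers, 0 jobs

Maximum matching size: 4
Workers: 5 total, 4 matched, 1 unmatched
Jobs: 4 total, 4 matched, 0 unmatched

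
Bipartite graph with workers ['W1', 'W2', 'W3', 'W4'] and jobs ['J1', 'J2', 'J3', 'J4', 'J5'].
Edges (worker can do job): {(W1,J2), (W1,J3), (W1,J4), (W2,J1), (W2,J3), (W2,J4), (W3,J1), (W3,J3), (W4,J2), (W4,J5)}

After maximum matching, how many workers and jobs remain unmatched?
Unmatched: 0 workers, 1 jobs

Maximum matching size: 4
Workers: 4 total, 4 matched, 0 unmatched
Jobs: 5 total, 4 matched, 1 unmatched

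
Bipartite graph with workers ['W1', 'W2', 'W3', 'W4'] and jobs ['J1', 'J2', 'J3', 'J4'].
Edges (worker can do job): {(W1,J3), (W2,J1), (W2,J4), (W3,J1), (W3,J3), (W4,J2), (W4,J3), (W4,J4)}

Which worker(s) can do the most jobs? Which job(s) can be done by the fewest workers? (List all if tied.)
Most versatile: W4 (3 jobs); Least covered: J2 (1 workers)

Worker degrees (jobs they can do): W1:1, W2:2, W3:2, W4:3
Job degrees (workers who can do it): J1:2, J2:1, J3:3, J4:2

Maximum worker degree is 3, achieved by: W4
Minimum job degree is 1, achieved by: J2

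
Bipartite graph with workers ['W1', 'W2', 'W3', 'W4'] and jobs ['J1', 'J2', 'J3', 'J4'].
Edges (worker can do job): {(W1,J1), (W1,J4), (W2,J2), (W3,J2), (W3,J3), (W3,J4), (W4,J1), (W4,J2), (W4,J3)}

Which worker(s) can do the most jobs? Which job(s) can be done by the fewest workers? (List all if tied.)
Most versatile: W3, W4 (3 jobs); Least covered: J1, J3, J4 (2 workers)

Worker degrees (jobs they can do): W1:2, W2:1, W3:3, W4:3
Job degrees (workers who can do it): J1:2, J2:3, J3:2, J4:2

Maximum worker degree is 3, achieved by: W3, W4
Minimum job degree is 2, achieved by: J1, J3, J4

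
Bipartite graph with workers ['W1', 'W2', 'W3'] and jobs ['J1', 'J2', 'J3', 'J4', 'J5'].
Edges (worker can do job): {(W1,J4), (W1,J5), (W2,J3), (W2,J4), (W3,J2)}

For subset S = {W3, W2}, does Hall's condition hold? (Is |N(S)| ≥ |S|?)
Yes: |N(S)| = 3, |S| = 2

Subset S = {W3, W2}
Neighbors N(S) = {J2, J3, J4}

|N(S)| = 3, |S| = 2
Hall's condition: |N(S)| ≥ |S| is satisfied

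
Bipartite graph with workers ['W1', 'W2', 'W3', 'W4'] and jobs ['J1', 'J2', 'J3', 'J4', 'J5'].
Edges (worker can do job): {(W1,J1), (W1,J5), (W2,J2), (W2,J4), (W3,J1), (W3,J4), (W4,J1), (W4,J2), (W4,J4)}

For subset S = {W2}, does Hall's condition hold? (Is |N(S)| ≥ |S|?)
Yes: |N(S)| = 2, |S| = 1

Subset S = {W2}
Neighbors N(S) = {J2, J4}

|N(S)| = 2, |S| = 1
Hall's condition: |N(S)| ≥ |S| is satisfied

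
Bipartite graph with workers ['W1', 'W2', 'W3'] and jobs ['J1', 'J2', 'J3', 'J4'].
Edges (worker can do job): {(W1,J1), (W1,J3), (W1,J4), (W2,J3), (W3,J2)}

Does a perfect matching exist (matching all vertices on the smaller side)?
Yes, perfect matching exists (size 3)

Perfect matching: {(W1,J4), (W2,J3), (W3,J2)}
All 3 vertices on the smaller side are matched.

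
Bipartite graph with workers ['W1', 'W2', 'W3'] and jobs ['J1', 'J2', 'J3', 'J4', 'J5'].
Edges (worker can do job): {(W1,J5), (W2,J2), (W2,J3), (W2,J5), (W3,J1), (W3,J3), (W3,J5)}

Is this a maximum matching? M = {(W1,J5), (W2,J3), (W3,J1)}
Yes, size 3 is maximum

Proposed matching has size 3.
Maximum matching size for this graph: 3.

This is a maximum matching.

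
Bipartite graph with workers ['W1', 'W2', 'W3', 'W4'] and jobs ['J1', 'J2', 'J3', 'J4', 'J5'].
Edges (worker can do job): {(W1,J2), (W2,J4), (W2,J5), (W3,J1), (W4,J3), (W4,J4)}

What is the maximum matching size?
Maximum matching size = 4

Maximum matching: {(W1,J2), (W2,J5), (W3,J1), (W4,J4)}
Size: 4

This assigns 4 workers to 4 distinct jobs.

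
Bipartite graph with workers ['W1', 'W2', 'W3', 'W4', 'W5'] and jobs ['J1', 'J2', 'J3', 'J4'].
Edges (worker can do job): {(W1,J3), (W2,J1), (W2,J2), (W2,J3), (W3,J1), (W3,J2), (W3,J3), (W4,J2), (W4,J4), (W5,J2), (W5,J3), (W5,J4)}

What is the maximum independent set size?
Maximum independent set = 5

By König's theorem:
- Min vertex cover = Max matching = 4
- Max independent set = Total vertices - Min vertex cover
- Max independent set = 9 - 4 = 5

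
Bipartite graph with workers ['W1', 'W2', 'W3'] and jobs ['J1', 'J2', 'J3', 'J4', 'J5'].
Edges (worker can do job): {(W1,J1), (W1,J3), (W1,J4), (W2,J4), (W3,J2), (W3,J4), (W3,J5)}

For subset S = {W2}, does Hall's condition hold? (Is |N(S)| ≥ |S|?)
Yes: |N(S)| = 1, |S| = 1

Subset S = {W2}
Neighbors N(S) = {J4}

|N(S)| = 1, |S| = 1
Hall's condition: |N(S)| ≥ |S| is satisfied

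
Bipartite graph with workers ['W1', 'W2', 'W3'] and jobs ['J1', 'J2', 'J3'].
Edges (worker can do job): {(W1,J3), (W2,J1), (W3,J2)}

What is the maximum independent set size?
Maximum independent set = 3

By König's theorem:
- Min vertex cover = Max matching = 3
- Max independent set = Total vertices - Min vertex cover
- Max independent set = 6 - 3 = 3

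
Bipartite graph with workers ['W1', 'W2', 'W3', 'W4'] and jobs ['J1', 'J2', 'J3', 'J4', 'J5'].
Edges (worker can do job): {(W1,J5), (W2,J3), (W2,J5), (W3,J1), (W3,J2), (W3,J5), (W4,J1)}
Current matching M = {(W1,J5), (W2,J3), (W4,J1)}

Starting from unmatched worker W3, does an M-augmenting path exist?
Yes: W3 → J2

An M-augmenting path alternates non-matching / matching edges, starting and ending at unmatched vertices.
Path: W3 → J2
(J2 is unmatched in M, so the path is augmenting.)
Flipping edges along this path would increase |M| from 3 to 4.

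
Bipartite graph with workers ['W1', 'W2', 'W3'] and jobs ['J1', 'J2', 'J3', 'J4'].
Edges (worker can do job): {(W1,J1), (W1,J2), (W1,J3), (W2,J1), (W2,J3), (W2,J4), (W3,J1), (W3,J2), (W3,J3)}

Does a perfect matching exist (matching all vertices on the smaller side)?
Yes, perfect matching exists (size 3)

Perfect matching: {(W1,J3), (W2,J4), (W3,J1)}
All 3 vertices on the smaller side are matched.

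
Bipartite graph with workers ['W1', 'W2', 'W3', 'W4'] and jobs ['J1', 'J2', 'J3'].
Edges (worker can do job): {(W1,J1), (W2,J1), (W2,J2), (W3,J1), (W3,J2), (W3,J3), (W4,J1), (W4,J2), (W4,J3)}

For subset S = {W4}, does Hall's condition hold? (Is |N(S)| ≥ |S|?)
Yes: |N(S)| = 3, |S| = 1

Subset S = {W4}
Neighbors N(S) = {J1, J2, J3}

|N(S)| = 3, |S| = 1
Hall's condition: |N(S)| ≥ |S| is satisfied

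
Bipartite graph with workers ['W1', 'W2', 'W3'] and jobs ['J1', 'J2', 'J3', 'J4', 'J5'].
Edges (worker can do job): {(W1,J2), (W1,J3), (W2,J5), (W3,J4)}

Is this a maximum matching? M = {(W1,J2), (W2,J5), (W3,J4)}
Yes, size 3 is maximum

Proposed matching has size 3.
Maximum matching size for this graph: 3.

This is a maximum matching.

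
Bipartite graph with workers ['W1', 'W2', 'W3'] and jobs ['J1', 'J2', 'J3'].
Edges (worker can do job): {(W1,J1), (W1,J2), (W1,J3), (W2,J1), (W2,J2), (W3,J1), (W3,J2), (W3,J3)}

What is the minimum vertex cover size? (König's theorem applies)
Minimum vertex cover size = 3

By König's theorem: in bipartite graphs,
min vertex cover = max matching = 3

Maximum matching has size 3, so minimum vertex cover also has size 3.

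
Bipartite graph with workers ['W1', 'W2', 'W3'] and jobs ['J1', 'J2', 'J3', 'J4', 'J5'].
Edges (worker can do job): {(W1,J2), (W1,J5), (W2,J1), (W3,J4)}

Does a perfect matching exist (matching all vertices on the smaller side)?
Yes, perfect matching exists (size 3)

Perfect matching: {(W1,J2), (W2,J1), (W3,J4)}
All 3 vertices on the smaller side are matched.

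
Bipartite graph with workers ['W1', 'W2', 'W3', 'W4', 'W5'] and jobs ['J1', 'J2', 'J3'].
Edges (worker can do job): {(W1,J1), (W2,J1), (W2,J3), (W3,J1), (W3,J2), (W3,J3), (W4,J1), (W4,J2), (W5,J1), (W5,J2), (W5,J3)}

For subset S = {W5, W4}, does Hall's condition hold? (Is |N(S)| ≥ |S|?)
Yes: |N(S)| = 3, |S| = 2

Subset S = {W5, W4}
Neighbors N(S) = {J1, J2, J3}

|N(S)| = 3, |S| = 2
Hall's condition: |N(S)| ≥ |S| is satisfied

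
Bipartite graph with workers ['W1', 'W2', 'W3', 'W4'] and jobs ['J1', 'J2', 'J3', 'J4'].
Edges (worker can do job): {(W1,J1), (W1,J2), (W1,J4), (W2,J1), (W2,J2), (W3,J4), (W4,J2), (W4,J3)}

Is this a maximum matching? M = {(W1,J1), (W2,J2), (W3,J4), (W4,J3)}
Yes, size 4 is maximum

Proposed matching has size 4.
Maximum matching size for this graph: 4.

This is a maximum matching.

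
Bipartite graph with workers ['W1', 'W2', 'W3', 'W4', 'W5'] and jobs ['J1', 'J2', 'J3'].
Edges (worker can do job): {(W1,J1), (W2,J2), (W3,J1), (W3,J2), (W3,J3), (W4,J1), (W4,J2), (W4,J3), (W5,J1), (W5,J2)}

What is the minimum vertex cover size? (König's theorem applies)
Minimum vertex cover size = 3

By König's theorem: in bipartite graphs,
min vertex cover = max matching = 3

Maximum matching has size 3, so minimum vertex cover also has size 3.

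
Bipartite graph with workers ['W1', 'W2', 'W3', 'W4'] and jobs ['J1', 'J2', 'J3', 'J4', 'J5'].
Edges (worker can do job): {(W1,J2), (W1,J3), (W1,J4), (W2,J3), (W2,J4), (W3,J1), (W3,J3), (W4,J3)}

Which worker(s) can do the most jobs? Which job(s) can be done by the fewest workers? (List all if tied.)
Most versatile: W1 (3 jobs); Least covered: J5 (0 workers)

Worker degrees (jobs they can do): W1:3, W2:2, W3:2, W4:1
Job degrees (workers who can do it): J1:1, J2:1, J3:4, J4:2, J5:0

Maximum worker degree is 3, achieved by: W1
Minimum job degree is 0, achieved by: J5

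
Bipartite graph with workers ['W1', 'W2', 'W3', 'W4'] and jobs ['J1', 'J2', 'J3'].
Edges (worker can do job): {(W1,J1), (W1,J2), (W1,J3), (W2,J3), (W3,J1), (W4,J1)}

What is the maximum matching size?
Maximum matching size = 3

Maximum matching: {(W1,J2), (W2,J3), (W4,J1)}
Size: 3

This assigns 3 workers to 3 distinct jobs.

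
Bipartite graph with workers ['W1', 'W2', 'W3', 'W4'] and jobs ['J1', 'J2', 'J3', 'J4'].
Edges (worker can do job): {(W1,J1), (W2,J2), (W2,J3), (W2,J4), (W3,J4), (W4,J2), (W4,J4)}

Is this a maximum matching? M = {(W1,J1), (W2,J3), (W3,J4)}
No, size 3 is not maximum

Proposed matching has size 3.
Maximum matching size for this graph: 4.

This is NOT maximum - can be improved to size 4.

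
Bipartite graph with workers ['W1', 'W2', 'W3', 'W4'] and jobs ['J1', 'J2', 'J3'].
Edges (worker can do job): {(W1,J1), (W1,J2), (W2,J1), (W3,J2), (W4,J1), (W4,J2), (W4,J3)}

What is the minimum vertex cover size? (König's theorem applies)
Minimum vertex cover size = 3

By König's theorem: in bipartite graphs,
min vertex cover = max matching = 3

Maximum matching has size 3, so minimum vertex cover also has size 3.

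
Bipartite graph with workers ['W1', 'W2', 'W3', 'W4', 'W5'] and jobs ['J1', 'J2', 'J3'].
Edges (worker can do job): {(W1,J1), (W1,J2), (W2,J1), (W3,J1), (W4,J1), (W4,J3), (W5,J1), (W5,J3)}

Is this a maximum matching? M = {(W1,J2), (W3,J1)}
No, size 2 is not maximum

Proposed matching has size 2.
Maximum matching size for this graph: 3.

This is NOT maximum - can be improved to size 3.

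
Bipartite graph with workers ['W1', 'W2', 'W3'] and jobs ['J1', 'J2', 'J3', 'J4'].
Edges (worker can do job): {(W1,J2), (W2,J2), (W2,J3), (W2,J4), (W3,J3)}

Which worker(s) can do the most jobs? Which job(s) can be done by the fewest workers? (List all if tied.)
Most versatile: W2 (3 jobs); Least covered: J1 (0 workers)

Worker degrees (jobs they can do): W1:1, W2:3, W3:1
Job degrees (workers who can do it): J1:0, J2:2, J3:2, J4:1

Maximum worker degree is 3, achieved by: W2
Minimum job degree is 0, achieved by: J1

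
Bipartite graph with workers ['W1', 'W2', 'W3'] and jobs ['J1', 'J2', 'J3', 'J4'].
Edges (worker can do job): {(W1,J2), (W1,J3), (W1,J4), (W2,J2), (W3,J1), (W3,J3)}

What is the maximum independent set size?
Maximum independent set = 4

By König's theorem:
- Min vertex cover = Max matching = 3
- Max independent set = Total vertices - Min vertex cover
- Max independent set = 7 - 3 = 4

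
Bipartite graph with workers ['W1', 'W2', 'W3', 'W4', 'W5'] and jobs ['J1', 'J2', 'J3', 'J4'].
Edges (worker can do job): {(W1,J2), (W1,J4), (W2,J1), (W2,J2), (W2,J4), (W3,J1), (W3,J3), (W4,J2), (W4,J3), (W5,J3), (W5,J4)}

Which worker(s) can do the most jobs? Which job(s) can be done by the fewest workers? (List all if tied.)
Most versatile: W2 (3 jobs); Least covered: J1 (2 workers)

Worker degrees (jobs they can do): W1:2, W2:3, W3:2, W4:2, W5:2
Job degrees (workers who can do it): J1:2, J2:3, J3:3, J4:3

Maximum worker degree is 3, achieved by: W2
Minimum job degree is 2, achieved by: J1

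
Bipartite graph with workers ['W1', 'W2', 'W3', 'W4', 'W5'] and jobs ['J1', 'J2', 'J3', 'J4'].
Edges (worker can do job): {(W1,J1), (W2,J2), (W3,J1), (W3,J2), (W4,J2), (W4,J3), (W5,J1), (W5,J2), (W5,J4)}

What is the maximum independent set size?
Maximum independent set = 5

By König's theorem:
- Min vertex cover = Max matching = 4
- Max independent set = Total vertices - Min vertex cover
- Max independent set = 9 - 4 = 5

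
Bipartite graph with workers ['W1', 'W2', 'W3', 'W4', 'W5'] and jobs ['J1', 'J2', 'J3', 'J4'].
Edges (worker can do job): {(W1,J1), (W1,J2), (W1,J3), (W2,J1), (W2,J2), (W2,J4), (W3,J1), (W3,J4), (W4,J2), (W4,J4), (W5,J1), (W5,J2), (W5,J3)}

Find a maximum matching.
Matching: {(W1,J3), (W2,J1), (W3,J4), (W5,J2)}

Maximum matching (size 4):
  W1 → J3
  W2 → J1
  W3 → J4
  W5 → J2

Each worker is assigned to at most one job, and each job to at most one worker.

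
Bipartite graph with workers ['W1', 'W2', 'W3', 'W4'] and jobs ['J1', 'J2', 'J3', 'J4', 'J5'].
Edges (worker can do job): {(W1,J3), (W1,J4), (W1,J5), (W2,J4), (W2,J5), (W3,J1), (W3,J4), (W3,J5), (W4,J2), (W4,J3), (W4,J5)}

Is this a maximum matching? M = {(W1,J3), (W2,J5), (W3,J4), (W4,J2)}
Yes, size 4 is maximum

Proposed matching has size 4.
Maximum matching size for this graph: 4.

This is a maximum matching.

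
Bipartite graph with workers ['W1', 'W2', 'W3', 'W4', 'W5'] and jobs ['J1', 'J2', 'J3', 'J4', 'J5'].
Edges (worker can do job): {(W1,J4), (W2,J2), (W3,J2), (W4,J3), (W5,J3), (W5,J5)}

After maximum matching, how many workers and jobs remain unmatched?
Unmatched: 1 workers, 1 jobs

Maximum matching size: 4
Workers: 5 total, 4 matched, 1 unmatched
Jobs: 5 total, 4 matched, 1 unmatched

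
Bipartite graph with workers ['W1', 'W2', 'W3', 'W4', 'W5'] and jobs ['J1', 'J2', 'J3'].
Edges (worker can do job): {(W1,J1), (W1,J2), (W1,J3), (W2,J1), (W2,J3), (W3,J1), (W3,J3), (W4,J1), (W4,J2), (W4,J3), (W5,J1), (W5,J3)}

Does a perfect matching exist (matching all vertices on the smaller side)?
Yes, perfect matching exists (size 3)

Perfect matching: {(W3,J3), (W4,J2), (W5,J1)}
All 3 vertices on the smaller side are matched.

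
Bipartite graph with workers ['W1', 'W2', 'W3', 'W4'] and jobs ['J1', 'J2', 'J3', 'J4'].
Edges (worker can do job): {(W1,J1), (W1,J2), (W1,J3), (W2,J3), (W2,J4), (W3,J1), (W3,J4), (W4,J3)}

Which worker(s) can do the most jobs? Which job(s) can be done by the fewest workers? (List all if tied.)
Most versatile: W1 (3 jobs); Least covered: J2 (1 workers)

Worker degrees (jobs they can do): W1:3, W2:2, W3:2, W4:1
Job degrees (workers who can do it): J1:2, J2:1, J3:3, J4:2

Maximum worker degree is 3, achieved by: W1
Minimum job degree is 1, achieved by: J2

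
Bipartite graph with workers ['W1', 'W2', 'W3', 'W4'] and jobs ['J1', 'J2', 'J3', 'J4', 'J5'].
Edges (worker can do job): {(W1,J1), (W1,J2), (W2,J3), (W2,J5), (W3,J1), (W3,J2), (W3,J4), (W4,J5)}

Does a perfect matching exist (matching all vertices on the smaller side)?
Yes, perfect matching exists (size 4)

Perfect matching: {(W1,J1), (W2,J3), (W3,J2), (W4,J5)}
All 4 vertices on the smaller side are matched.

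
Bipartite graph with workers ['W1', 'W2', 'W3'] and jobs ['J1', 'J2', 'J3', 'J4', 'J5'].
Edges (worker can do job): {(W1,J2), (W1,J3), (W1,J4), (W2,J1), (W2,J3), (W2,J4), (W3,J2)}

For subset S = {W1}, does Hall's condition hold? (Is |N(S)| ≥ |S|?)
Yes: |N(S)| = 3, |S| = 1

Subset S = {W1}
Neighbors N(S) = {J2, J3, J4}

|N(S)| = 3, |S| = 1
Hall's condition: |N(S)| ≥ |S| is satisfied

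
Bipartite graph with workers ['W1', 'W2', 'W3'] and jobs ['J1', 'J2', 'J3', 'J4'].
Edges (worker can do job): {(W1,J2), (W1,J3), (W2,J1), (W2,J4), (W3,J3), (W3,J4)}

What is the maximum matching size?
Maximum matching size = 3

Maximum matching: {(W1,J2), (W2,J1), (W3,J3)}
Size: 3

This assigns 3 workers to 3 distinct jobs.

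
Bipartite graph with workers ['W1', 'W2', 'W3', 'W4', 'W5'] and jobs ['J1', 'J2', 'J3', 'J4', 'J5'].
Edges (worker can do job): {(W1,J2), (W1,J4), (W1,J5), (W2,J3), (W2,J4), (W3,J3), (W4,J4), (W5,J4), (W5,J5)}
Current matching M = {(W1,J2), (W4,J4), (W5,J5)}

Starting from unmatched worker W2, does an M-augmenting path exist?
Yes: W2 → J3

An M-augmenting path alternates non-matching / matching edges, starting and ending at unmatched vertices.
Path: W2 → J3
(J3 is unmatched in M, so the path is augmenting.)
Flipping edges along this path would increase |M| from 3 to 4.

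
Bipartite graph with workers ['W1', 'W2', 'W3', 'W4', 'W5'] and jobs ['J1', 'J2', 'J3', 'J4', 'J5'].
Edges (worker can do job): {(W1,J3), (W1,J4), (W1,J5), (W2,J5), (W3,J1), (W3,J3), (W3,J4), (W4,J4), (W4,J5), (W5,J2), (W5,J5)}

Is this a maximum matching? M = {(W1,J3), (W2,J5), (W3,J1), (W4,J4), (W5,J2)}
Yes, size 5 is maximum

Proposed matching has size 5.
Maximum matching size for this graph: 5.

This is a maximum matching.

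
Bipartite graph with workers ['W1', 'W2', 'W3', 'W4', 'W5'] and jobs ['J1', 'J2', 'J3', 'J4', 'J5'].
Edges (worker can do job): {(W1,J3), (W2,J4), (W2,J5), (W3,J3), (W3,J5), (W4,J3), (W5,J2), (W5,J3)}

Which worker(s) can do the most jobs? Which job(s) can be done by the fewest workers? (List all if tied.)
Most versatile: W2, W3, W5 (2 jobs); Least covered: J1 (0 workers)

Worker degrees (jobs they can do): W1:1, W2:2, W3:2, W4:1, W5:2
Job degrees (workers who can do it): J1:0, J2:1, J3:4, J4:1, J5:2

Maximum worker degree is 2, achieved by: W2, W3, W5
Minimum job degree is 0, achieved by: J1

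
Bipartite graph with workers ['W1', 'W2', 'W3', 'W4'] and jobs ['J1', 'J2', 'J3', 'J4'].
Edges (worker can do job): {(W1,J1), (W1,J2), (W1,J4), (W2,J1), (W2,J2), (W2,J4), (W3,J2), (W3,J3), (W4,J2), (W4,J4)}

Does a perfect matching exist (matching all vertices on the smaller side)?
Yes, perfect matching exists (size 4)

Perfect matching: {(W1,J1), (W2,J2), (W3,J3), (W4,J4)}
All 4 vertices on the smaller side are matched.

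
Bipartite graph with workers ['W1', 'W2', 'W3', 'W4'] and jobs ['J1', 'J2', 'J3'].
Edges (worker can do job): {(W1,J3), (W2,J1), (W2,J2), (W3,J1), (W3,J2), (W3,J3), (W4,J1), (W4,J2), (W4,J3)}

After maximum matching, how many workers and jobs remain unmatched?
Unmatched: 1 workers, 0 jobs

Maximum matching size: 3
Workers: 4 total, 3 matched, 1 unmatched
Jobs: 3 total, 3 matched, 0 unmatched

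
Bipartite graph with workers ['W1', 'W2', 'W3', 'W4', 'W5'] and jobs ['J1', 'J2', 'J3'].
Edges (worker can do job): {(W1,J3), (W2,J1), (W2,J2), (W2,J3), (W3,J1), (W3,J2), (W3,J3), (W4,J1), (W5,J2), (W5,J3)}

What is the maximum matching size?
Maximum matching size = 3

Maximum matching: {(W3,J2), (W4,J1), (W5,J3)}
Size: 3

This assigns 3 workers to 3 distinct jobs.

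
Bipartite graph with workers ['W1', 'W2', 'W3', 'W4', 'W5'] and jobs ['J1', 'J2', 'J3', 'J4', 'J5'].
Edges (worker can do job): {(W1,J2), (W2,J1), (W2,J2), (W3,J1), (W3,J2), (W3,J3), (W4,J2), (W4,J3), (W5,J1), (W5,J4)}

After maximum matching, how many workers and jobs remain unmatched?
Unmatched: 1 workers, 1 jobs

Maximum matching size: 4
Workers: 5 total, 4 matched, 1 unmatched
Jobs: 5 total, 4 matched, 1 unmatched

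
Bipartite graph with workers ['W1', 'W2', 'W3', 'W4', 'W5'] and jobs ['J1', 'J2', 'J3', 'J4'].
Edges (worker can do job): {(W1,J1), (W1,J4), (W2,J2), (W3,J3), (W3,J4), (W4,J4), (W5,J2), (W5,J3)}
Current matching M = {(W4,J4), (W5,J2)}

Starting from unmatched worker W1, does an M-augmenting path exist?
Yes: W1 → J1

An M-augmenting path alternates non-matching / matching edges, starting and ending at unmatched vertices.
Path: W1 → J1
(J1 is unmatched in M, so the path is augmenting.)
Flipping edges along this path would increase |M| from 2 to 3.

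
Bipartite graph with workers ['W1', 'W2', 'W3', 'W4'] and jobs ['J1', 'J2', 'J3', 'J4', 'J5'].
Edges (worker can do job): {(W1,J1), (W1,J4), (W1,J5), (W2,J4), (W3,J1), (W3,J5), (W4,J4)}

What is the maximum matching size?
Maximum matching size = 3

Maximum matching: {(W1,J5), (W3,J1), (W4,J4)}
Size: 3

This assigns 3 workers to 3 distinct jobs.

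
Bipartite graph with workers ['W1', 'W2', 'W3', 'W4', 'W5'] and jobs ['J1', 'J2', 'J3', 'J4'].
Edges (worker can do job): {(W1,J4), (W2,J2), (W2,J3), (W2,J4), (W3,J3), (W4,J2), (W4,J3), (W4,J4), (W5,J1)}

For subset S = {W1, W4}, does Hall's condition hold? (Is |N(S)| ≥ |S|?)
Yes: |N(S)| = 3, |S| = 2

Subset S = {W1, W4}
Neighbors N(S) = {J2, J3, J4}

|N(S)| = 3, |S| = 2
Hall's condition: |N(S)| ≥ |S| is satisfied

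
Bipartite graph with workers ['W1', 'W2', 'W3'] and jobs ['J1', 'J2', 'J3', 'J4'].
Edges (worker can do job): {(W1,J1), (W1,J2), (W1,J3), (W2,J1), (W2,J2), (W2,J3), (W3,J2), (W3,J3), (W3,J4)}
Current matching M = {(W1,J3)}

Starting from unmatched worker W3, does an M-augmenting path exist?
Yes: W3 → J4

An M-augmenting path alternates non-matching / matching edges, starting and ending at unmatched vertices.
Path: W3 → J4
(J4 is unmatched in M, so the path is augmenting.)
Flipping edges along this path would increase |M| from 1 to 2.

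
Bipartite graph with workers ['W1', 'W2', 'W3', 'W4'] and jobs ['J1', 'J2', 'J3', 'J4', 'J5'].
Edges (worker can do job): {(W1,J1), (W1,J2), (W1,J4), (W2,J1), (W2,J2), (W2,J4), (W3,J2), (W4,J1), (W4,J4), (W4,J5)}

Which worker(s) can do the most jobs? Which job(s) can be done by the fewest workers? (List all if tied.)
Most versatile: W1, W2, W4 (3 jobs); Least covered: J3 (0 workers)

Worker degrees (jobs they can do): W1:3, W2:3, W3:1, W4:3
Job degrees (workers who can do it): J1:3, J2:3, J3:0, J4:3, J5:1

Maximum worker degree is 3, achieved by: W1, W2, W4
Minimum job degree is 0, achieved by: J3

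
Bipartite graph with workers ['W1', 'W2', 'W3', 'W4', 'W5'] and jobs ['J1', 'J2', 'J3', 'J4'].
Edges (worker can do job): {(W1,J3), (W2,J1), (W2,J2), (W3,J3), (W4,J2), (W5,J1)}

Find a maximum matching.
Matching: {(W3,J3), (W4,J2), (W5,J1)}

Maximum matching (size 3):
  W3 → J3
  W4 → J2
  W5 → J1

Each worker is assigned to at most one job, and each job to at most one worker.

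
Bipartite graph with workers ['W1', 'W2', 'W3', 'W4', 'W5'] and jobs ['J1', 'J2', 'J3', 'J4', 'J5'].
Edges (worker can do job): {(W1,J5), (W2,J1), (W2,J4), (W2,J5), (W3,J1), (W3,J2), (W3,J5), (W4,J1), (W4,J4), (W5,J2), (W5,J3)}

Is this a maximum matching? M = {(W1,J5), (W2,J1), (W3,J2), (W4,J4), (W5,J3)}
Yes, size 5 is maximum

Proposed matching has size 5.
Maximum matching size for this graph: 5.

This is a maximum matching.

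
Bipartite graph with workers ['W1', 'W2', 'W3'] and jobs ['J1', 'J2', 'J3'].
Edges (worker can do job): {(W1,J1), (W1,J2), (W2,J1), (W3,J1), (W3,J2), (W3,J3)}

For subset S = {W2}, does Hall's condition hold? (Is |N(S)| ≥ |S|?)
Yes: |N(S)| = 1, |S| = 1

Subset S = {W2}
Neighbors N(S) = {J1}

|N(S)| = 1, |S| = 1
Hall's condition: |N(S)| ≥ |S| is satisfied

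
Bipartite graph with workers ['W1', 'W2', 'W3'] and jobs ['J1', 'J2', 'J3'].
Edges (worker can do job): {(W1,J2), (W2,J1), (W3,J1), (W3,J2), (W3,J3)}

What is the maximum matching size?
Maximum matching size = 3

Maximum matching: {(W1,J2), (W2,J1), (W3,J3)}
Size: 3

This assigns 3 workers to 3 distinct jobs.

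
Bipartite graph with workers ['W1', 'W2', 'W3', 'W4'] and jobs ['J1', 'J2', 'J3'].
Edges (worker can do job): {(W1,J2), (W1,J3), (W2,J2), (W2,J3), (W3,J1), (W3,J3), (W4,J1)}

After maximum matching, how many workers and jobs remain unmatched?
Unmatched: 1 workers, 0 jobs

Maximum matching size: 3
Workers: 4 total, 3 matched, 1 unmatched
Jobs: 3 total, 3 matched, 0 unmatched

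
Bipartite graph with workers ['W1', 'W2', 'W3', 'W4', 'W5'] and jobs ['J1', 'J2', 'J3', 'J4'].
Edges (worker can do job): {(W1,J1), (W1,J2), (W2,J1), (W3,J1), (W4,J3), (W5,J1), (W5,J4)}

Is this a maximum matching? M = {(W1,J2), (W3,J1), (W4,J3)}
No, size 3 is not maximum

Proposed matching has size 3.
Maximum matching size for this graph: 4.

This is NOT maximum - can be improved to size 4.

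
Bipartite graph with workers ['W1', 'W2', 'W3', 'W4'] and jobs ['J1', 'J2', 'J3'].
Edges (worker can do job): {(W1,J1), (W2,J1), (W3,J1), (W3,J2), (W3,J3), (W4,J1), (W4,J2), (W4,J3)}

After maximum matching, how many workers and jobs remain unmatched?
Unmatched: 1 workers, 0 jobs

Maximum matching size: 3
Workers: 4 total, 3 matched, 1 unmatched
Jobs: 3 total, 3 matched, 0 unmatched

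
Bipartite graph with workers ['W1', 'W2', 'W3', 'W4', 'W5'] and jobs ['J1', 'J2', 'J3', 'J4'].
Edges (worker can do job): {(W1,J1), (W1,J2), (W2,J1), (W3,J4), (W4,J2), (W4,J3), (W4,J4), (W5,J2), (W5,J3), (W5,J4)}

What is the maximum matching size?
Maximum matching size = 4

Maximum matching: {(W1,J1), (W3,J4), (W4,J2), (W5,J3)}
Size: 4

This assigns 4 workers to 4 distinct jobs.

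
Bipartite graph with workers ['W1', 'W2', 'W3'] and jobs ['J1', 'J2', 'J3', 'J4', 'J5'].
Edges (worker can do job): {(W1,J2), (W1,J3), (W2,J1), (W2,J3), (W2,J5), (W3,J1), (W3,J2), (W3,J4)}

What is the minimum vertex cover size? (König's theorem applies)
Minimum vertex cover size = 3

By König's theorem: in bipartite graphs,
min vertex cover = max matching = 3

Maximum matching has size 3, so minimum vertex cover also has size 3.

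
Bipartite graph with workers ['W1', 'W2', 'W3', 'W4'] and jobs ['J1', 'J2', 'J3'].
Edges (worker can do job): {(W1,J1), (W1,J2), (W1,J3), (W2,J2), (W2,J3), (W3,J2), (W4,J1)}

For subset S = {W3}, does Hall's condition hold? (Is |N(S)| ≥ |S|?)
Yes: |N(S)| = 1, |S| = 1

Subset S = {W3}
Neighbors N(S) = {J2}

|N(S)| = 1, |S| = 1
Hall's condition: |N(S)| ≥ |S| is satisfied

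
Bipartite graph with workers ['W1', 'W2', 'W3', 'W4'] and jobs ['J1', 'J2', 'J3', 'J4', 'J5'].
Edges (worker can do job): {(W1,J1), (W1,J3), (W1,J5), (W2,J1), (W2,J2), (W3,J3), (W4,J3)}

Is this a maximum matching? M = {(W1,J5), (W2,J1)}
No, size 2 is not maximum

Proposed matching has size 2.
Maximum matching size for this graph: 3.

This is NOT maximum - can be improved to size 3.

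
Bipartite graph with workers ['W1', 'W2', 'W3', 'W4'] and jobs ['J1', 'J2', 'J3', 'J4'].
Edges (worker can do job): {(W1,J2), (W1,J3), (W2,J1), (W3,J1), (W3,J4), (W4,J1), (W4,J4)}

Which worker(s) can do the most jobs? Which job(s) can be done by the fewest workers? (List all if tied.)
Most versatile: W1, W3, W4 (2 jobs); Least covered: J2, J3 (1 workers)

Worker degrees (jobs they can do): W1:2, W2:1, W3:2, W4:2
Job degrees (workers who can do it): J1:3, J2:1, J3:1, J4:2

Maximum worker degree is 2, achieved by: W1, W3, W4
Minimum job degree is 1, achieved by: J2, J3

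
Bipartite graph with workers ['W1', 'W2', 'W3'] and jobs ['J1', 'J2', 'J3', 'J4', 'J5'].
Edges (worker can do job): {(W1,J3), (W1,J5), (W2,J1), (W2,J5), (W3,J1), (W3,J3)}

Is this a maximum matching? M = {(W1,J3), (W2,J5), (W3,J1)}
Yes, size 3 is maximum

Proposed matching has size 3.
Maximum matching size for this graph: 3.

This is a maximum matching.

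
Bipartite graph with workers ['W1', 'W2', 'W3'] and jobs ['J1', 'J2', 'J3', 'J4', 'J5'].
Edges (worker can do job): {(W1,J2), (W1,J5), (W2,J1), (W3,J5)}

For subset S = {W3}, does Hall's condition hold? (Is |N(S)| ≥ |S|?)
Yes: |N(S)| = 1, |S| = 1

Subset S = {W3}
Neighbors N(S) = {J5}

|N(S)| = 1, |S| = 1
Hall's condition: |N(S)| ≥ |S| is satisfied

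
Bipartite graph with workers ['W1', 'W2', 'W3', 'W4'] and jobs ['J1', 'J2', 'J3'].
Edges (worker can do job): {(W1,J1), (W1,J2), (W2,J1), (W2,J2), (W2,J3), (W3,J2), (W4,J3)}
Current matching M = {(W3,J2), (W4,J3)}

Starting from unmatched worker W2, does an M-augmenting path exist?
Yes: W2 → J1

An M-augmenting path alternates non-matching / matching edges, starting and ending at unmatched vertices.
Path: W2 → J1
(J1 is unmatched in M, so the path is augmenting.)
Flipping edges along this path would increase |M| from 2 to 3.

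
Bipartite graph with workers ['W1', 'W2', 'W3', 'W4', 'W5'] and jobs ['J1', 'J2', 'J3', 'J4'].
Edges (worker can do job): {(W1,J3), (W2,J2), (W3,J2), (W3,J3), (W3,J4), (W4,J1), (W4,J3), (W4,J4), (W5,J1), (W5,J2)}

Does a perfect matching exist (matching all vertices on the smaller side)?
Yes, perfect matching exists (size 4)

Perfect matching: {(W2,J2), (W3,J4), (W4,J3), (W5,J1)}
All 4 vertices on the smaller side are matched.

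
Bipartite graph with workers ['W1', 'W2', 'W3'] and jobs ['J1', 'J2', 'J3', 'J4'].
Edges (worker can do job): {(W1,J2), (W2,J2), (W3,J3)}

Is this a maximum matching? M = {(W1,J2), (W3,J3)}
Yes, size 2 is maximum

Proposed matching has size 2.
Maximum matching size for this graph: 2.

This is a maximum matching.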